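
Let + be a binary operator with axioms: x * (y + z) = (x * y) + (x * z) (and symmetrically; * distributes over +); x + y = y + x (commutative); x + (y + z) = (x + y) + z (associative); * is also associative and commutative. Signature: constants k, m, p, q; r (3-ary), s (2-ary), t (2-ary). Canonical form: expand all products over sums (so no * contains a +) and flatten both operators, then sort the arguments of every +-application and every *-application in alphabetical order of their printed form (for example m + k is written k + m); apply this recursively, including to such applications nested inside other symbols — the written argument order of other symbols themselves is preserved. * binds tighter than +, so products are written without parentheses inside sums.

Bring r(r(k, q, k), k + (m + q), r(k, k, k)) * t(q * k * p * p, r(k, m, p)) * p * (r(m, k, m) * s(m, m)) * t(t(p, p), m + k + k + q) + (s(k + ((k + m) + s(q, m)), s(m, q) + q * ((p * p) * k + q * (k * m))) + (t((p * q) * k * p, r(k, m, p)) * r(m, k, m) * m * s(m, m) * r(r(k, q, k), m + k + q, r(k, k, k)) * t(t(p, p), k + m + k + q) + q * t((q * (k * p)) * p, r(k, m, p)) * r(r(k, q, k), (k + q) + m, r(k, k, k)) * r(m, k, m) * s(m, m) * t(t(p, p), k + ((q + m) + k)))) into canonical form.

Answer: m * r(m, k, m) * r(r(k, q, k), k + m + q, r(k, k, k)) * s(m, m) * t(k * p * p * q, r(k, m, p)) * t(t(p, p), k + k + m + q) + p * r(m, k, m) * r(r(k, q, k), k + m + q, r(k, k, k)) * s(m, m) * t(k * p * p * q, r(k, m, p)) * t(t(p, p), k + k + m + q) + q * r(m, k, m) * r(r(k, q, k), k + m + q, r(k, k, k)) * s(m, m) * t(k * p * p * q, r(k, m, p)) * t(t(p, p), k + k + m + q) + s(k + k + m + s(q, m), k * m * q * q + k * p * p * q + s(m, q))

Derivation:
Expand:  p * r(m, k, m) * r(r(k, q, k), k + m + q, r(k, k, k)) * s(m, m) * t(k * p * p * q, r(k, m, p)) * t(t(p, p), k + k + m + q) + s(k + k + m + s(q, m), k * m * q * q + k * p * p * q + s(m, q)) + m * r(m, k, m) * r(r(k, q, k), k + m + q, r(k, k, k)) * s(m, m) * t(k * p * p * q, r(k, m, p)) * t(t(p, p), k + k + m + q) + q * r(m, k, m) * r(r(k, q, k), k + m + q, r(k, k, k)) * s(m, m) * t(k * p * p * q, r(k, m, p)) * t(t(p, p), k + k + m + q)
Order the arguments:  m * r(m, k, m) * r(r(k, q, k), k + m + q, r(k, k, k)) * s(m, m) * t(k * p * p * q, r(k, m, p)) * t(t(p, p), k + k + m + q) + p * r(m, k, m) * r(r(k, q, k), k + m + q, r(k, k, k)) * s(m, m) * t(k * p * p * q, r(k, m, p)) * t(t(p, p), k + k + m + q) + q * r(m, k, m) * r(r(k, q, k), k + m + q, r(k, k, k)) * s(m, m) * t(k * p * p * q, r(k, m, p)) * t(t(p, p), k + k + m + q) + s(k + k + m + s(q, m), k * m * q * q + k * p * p * q + s(m, q))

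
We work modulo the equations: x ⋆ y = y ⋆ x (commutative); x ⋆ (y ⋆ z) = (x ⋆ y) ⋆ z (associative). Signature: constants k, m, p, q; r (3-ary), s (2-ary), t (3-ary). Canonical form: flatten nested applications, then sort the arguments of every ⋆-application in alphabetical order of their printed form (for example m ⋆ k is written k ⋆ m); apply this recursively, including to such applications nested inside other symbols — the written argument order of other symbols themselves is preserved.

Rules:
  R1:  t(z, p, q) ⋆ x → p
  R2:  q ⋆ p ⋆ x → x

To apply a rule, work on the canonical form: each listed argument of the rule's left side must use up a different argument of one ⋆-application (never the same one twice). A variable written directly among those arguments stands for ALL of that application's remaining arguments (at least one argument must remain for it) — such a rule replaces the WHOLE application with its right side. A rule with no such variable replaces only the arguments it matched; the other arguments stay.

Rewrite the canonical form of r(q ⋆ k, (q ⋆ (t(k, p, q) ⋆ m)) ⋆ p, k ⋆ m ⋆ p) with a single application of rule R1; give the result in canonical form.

Canonical form:  r(k ⋆ q, m ⋆ p ⋆ q ⋆ t(k, p, q), k ⋆ m ⋆ p)
R1 matches:  uses t(k, p, q);  x := m ⋆ p ⋆ q, z := k
The extension variable absorbs all remaining arguments, so the whole application is rewritten.
Giving:  r(k ⋆ q, p, k ⋆ m ⋆ p)

Answer: r(k ⋆ q, p, k ⋆ m ⋆ p)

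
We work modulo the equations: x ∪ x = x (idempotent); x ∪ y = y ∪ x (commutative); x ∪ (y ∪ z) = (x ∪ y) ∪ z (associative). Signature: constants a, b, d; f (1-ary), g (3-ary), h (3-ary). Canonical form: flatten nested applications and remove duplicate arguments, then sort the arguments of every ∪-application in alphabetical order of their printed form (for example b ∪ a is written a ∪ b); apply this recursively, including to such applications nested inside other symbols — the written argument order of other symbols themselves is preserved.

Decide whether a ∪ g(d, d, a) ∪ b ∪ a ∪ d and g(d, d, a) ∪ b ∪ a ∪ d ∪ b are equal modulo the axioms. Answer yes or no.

Left:  a ∪ g(d, d, a) ∪ b ∪ a ∪ d
  Deduplicate:  drop duplicate a
  Sort:  a ∪ b ∪ d ∪ g(d, d, a)
Right:  g(d, d, a) ∪ b ∪ a ∪ d ∪ b
  Idempotence:  drop duplicate b
  Sort:  a ∪ b ∪ d ∪ g(d, d, a)

Answer: yes — both canonical forms are a ∪ b ∪ d ∪ g(d, d, a)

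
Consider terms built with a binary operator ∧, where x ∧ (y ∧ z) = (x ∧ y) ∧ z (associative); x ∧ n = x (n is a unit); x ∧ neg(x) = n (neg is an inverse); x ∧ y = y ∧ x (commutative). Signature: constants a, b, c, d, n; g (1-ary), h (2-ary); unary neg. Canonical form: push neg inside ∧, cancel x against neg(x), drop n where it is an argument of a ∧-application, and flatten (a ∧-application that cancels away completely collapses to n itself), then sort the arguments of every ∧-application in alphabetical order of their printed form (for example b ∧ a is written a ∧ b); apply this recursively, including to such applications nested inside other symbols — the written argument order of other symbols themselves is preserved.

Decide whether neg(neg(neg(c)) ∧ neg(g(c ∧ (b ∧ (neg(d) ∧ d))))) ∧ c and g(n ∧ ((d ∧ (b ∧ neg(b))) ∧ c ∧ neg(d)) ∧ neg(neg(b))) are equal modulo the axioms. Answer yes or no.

Answer: yes — both canonical forms are g(b ∧ c)

Derivation:
Left:  neg(neg(neg(c)) ∧ neg(g(c ∧ (b ∧ (neg(d) ∧ d))))) ∧ c
  Push neg inside:  distribute neg over ∧ and collapse double neg
  Cancel:  c cancels
  Collect:  g(b ∧ c)
Right:  g(n ∧ ((d ∧ (b ∧ neg(b))) ∧ c ∧ neg(d)) ∧ neg(neg(b)))
  Focus inside:  n ∧ ((d ∧ (b ∧ neg(b))) ∧ c ∧ neg(d)) ∧ neg(neg(b))
  Push neg inside:  distribute neg over ∧ and collapse double neg
  Cancel:  d cancels
  Combine occurrences:  b ∧ c
  Reassemble:  g(b ∧ c)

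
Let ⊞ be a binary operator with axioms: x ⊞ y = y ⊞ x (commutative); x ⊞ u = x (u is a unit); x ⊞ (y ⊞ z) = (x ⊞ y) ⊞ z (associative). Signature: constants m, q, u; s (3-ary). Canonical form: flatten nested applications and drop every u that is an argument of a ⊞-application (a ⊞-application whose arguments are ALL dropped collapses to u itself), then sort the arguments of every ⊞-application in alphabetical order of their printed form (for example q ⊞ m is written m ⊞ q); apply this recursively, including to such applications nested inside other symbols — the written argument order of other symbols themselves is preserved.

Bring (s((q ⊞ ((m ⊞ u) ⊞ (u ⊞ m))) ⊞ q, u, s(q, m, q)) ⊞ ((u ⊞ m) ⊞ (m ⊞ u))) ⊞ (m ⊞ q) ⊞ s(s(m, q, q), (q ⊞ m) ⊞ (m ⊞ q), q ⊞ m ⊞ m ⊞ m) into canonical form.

Un-nest:  s((q ⊞ ((m ⊞ u) ⊞ (u ⊞ m))) ⊞ q, u, s(q, m, q)) ⊞ u ⊞ m ⊞ m ⊞ u ⊞ m ⊞ q ⊞ s(s(m, q, q), (q ⊞ m) ⊞ (m ⊞ q), q ⊞ m ⊞ m ⊞ m)
Simplify inside:  s((q ⊞ ((m ⊞ u) ⊞ (u ⊞ m))) ⊞ q, u, s(q, m, q))  →  s(m ⊞ m ⊞ q ⊞ q, u, s(q, m, q))
Simplify inside:  s(s(m, q, q), (q ⊞ m) ⊞ (m ⊞ q), q ⊞ m ⊞ m ⊞ m)  →  s(s(m, q, q), m ⊞ m ⊞ q ⊞ q, m ⊞ m ⊞ m ⊞ q)
Unit:  drop u (×2)
Sort:  m ⊞ m ⊞ m ⊞ q ⊞ s(m ⊞ m ⊞ q ⊞ q, u, s(q, m, q)) ⊞ s(s(m, q, q), m ⊞ m ⊞ q ⊞ q, m ⊞ m ⊞ m ⊞ q)

Answer: m ⊞ m ⊞ m ⊞ q ⊞ s(m ⊞ m ⊞ q ⊞ q, u, s(q, m, q)) ⊞ s(s(m, q, q), m ⊞ m ⊞ q ⊞ q, m ⊞ m ⊞ m ⊞ q)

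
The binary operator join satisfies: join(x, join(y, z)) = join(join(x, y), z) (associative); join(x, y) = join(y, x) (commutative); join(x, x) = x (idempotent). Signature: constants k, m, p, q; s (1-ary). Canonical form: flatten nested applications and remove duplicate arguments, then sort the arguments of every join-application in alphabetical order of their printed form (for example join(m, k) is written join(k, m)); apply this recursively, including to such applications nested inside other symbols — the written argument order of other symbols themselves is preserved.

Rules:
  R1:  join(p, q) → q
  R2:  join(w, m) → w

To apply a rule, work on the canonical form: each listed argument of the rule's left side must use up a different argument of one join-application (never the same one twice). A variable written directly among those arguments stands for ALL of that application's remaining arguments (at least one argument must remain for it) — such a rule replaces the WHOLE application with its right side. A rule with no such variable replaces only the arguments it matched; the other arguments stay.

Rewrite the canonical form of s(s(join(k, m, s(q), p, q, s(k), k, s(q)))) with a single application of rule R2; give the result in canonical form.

Canonical form:  s(s(join(k, m, p, q, s(k), s(q))))
Match R2:  consume m;  w := join(k, p, q, s(k), s(q))
Every leftover argument binds to the variable; the entire application is replaced.
Giving:  s(s(join(k, p, q, s(k), s(q))))

Answer: s(s(join(k, p, q, s(k), s(q))))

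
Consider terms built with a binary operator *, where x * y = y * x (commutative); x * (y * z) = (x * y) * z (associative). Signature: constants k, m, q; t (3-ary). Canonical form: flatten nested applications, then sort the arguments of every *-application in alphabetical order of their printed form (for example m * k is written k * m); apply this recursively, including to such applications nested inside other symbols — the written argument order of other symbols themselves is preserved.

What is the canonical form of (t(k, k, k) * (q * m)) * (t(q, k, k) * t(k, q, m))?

Merge nested applications:  t(k, k, k) * q * m * t(q, k, k) * t(k, q, m)
Order the arguments:  m * q * t(k, k, k) * t(k, q, m) * t(q, k, k)

Answer: m * q * t(k, k, k) * t(k, q, m) * t(q, k, k)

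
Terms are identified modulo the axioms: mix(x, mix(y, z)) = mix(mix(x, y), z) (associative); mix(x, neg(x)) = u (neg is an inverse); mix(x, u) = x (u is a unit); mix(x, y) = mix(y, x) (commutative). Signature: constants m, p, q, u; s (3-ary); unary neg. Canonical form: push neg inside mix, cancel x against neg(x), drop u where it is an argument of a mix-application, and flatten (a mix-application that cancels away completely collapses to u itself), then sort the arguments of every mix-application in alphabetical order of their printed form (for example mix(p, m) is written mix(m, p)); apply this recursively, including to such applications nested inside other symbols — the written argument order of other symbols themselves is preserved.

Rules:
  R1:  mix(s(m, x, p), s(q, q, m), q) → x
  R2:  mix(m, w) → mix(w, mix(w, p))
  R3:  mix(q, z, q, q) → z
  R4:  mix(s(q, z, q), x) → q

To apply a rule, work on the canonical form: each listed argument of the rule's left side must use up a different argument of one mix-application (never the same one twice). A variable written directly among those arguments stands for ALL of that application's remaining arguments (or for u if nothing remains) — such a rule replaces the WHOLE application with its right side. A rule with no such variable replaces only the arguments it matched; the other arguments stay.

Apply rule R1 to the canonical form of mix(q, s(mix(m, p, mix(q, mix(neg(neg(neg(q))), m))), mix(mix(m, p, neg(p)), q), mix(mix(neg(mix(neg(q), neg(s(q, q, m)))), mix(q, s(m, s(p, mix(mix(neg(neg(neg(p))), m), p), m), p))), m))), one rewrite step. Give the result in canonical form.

Answer: mix(q, s(mix(m, m, p), mix(m, q), mix(m, q, s(p, m, m))))

Derivation:
Canonical form:  mix(q, s(mix(m, m, p), mix(m, q), mix(m, q, q, s(m, s(p, m, m), p), s(q, q, m))))
R1 matches:  uses q, s(m, s(p, m, m), p), s(q, q, m);  x := s(p, m, m)
Giving:  mix(q, s(mix(m, m, p), mix(m, q), mix(m, q, s(p, m, m))))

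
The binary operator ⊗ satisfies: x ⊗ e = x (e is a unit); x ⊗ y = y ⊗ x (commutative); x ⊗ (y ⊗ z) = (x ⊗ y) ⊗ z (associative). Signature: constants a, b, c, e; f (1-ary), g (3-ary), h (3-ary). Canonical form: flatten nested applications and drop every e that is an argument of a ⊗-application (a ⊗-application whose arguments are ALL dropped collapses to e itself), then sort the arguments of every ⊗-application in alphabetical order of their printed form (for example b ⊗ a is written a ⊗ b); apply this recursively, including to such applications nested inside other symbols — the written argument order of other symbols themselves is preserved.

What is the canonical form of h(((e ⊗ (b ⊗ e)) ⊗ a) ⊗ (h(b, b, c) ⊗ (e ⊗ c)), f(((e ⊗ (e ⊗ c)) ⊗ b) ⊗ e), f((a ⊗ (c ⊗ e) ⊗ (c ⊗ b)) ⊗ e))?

Focus inside:  ((e ⊗ (b ⊗ e)) ⊗ a) ⊗ (h(b, b, c) ⊗ (e ⊗ c))
Merge nested applications:  e ⊗ b ⊗ e ⊗ a ⊗ h(b, b, c) ⊗ e ⊗ c
Units out:  drop e (×3)
Sort:  a ⊗ b ⊗ c ⊗ h(b, b, c)
Put back:  h(a ⊗ b ⊗ c ⊗ h(b, b, c), f(b ⊗ c), f(a ⊗ b ⊗ c ⊗ c))

Answer: h(a ⊗ b ⊗ c ⊗ h(b, b, c), f(b ⊗ c), f(a ⊗ b ⊗ c ⊗ c))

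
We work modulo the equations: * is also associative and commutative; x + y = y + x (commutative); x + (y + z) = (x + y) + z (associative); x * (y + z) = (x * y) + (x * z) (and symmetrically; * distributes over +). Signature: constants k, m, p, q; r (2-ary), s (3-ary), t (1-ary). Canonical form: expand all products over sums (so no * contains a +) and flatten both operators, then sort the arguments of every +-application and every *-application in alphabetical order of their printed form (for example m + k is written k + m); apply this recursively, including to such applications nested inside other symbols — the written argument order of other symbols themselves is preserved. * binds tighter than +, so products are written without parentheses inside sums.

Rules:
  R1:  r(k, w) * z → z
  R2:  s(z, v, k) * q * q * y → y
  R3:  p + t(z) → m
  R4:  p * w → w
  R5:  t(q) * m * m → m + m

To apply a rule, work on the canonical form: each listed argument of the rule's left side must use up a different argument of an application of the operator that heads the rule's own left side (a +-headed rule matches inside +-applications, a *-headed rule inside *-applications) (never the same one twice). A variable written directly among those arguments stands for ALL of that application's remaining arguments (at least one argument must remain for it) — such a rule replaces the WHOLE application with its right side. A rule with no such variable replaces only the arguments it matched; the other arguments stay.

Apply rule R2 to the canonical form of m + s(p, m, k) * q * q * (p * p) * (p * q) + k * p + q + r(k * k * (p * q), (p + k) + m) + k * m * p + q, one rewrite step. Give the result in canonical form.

Canonical form:  k * m * p + k * p + m + p * p * p * q * q * q * s(p, m, k) + q + q + r(k * k * p * q, k + m + p)
Apply R2:  consuming q, q, s(p, m, k);  v := m, y := p * p * p * q, z := p
Every leftover argument binds to the variable; the entire application is replaced.
Giving:  k * m * p + k * p + m + p * p * p * q + q + q + r(k * k * p * q, k + m + p)

Answer: k * m * p + k * p + m + p * p * p * q + q + q + r(k * k * p * q, k + m + p)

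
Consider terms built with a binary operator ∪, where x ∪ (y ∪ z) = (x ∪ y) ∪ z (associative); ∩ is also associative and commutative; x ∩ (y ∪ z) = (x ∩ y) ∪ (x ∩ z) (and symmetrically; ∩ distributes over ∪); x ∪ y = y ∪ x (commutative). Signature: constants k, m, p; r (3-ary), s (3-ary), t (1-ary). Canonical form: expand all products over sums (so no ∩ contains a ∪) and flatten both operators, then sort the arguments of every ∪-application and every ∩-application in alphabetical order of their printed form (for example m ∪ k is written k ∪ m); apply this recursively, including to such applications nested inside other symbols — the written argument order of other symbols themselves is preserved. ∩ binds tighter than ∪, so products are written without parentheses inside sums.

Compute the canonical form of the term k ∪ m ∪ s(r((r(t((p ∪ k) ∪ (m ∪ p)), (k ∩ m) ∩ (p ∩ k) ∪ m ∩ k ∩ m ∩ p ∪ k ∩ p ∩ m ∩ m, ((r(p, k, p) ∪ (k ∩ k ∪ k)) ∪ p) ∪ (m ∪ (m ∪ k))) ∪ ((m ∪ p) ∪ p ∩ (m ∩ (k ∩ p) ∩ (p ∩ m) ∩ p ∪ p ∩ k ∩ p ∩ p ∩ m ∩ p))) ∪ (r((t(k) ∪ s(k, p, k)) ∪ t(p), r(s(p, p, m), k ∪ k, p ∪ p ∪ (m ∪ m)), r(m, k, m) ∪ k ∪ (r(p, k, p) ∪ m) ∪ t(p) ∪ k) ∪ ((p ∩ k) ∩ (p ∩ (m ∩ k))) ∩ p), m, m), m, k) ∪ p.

Answer: k ∪ m ∪ p ∪ s(r(k ∩ k ∩ m ∩ p ∩ p ∩ p ∪ k ∩ m ∩ m ∩ p ∩ p ∩ p ∩ p ∪ k ∩ m ∩ p ∩ p ∩ p ∩ p ∩ p ∪ m ∪ p ∪ r(s(k, p, k) ∪ t(k) ∪ t(p), r(s(p, p, m), k ∪ k, m ∪ m ∪ p ∪ p), k ∪ k ∪ m ∪ r(m, k, m) ∪ r(p, k, p) ∪ t(p)) ∪ r(t(k ∪ m ∪ p ∪ p), k ∩ k ∩ m ∩ p ∪ k ∩ m ∩ m ∩ p ∪ k ∩ m ∩ m ∩ p, k ∪ k ∪ k ∩ k ∪ m ∪ m ∪ p ∪ r(p, k, p)), m, m), m, k)

Derivation:
Distribute:  k ∪ m ∪ s(r(k ∩ k ∩ m ∩ p ∩ p ∩ p ∪ k ∩ m ∩ m ∩ p ∩ p ∩ p ∩ p ∪ k ∩ m ∩ p ∩ p ∩ p ∩ p ∩ p ∪ m ∪ p ∪ r(s(k, p, k) ∪ t(k) ∪ t(p), r(s(p, p, m), k ∪ k, m ∪ m ∪ p ∪ p), k ∪ k ∪ m ∪ r(m, k, m) ∪ r(p, k, p) ∪ t(p)) ∪ r(t(k ∪ m ∪ p ∪ p), k ∩ k ∩ m ∩ p ∪ k ∩ m ∩ m ∩ p ∪ k ∩ m ∩ m ∩ p, k ∪ k ∪ k ∩ k ∪ m ∪ m ∪ p ∪ r(p, k, p)), m, m), m, k) ∪ p
Sort:  k ∪ m ∪ p ∪ s(r(k ∩ k ∩ m ∩ p ∩ p ∩ p ∪ k ∩ m ∩ m ∩ p ∩ p ∩ p ∩ p ∪ k ∩ m ∩ p ∩ p ∩ p ∩ p ∩ p ∪ m ∪ p ∪ r(s(k, p, k) ∪ t(k) ∪ t(p), r(s(p, p, m), k ∪ k, m ∪ m ∪ p ∪ p), k ∪ k ∪ m ∪ r(m, k, m) ∪ r(p, k, p) ∪ t(p)) ∪ r(t(k ∪ m ∪ p ∪ p), k ∩ k ∩ m ∩ p ∪ k ∩ m ∩ m ∩ p ∪ k ∩ m ∩ m ∩ p, k ∪ k ∪ k ∩ k ∪ m ∪ m ∪ p ∪ r(p, k, p)), m, m), m, k)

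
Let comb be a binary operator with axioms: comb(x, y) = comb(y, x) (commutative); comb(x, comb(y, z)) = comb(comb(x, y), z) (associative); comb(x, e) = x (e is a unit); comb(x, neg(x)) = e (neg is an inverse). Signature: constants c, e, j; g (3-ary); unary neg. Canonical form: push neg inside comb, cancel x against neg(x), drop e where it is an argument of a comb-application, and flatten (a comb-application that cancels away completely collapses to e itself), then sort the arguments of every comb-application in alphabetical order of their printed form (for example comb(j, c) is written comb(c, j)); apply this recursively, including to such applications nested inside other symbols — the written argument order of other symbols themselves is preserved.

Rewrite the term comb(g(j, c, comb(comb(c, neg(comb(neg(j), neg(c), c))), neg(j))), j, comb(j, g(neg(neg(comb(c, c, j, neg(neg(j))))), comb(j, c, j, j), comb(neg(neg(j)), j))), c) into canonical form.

Push neg inside:  distribute neg over comb and collapse double neg
Collect terms:  comb(g(j, c, c), j, j, g(comb(c, c, j, j), comb(c, j, j, j), comb(j, j)), c)
Order the arguments:  comb(c, g(comb(c, c, j, j), comb(c, j, j, j), comb(j, j)), g(j, c, c), j, j)

Answer: comb(c, g(comb(c, c, j, j), comb(c, j, j, j), comb(j, j)), g(j, c, c), j, j)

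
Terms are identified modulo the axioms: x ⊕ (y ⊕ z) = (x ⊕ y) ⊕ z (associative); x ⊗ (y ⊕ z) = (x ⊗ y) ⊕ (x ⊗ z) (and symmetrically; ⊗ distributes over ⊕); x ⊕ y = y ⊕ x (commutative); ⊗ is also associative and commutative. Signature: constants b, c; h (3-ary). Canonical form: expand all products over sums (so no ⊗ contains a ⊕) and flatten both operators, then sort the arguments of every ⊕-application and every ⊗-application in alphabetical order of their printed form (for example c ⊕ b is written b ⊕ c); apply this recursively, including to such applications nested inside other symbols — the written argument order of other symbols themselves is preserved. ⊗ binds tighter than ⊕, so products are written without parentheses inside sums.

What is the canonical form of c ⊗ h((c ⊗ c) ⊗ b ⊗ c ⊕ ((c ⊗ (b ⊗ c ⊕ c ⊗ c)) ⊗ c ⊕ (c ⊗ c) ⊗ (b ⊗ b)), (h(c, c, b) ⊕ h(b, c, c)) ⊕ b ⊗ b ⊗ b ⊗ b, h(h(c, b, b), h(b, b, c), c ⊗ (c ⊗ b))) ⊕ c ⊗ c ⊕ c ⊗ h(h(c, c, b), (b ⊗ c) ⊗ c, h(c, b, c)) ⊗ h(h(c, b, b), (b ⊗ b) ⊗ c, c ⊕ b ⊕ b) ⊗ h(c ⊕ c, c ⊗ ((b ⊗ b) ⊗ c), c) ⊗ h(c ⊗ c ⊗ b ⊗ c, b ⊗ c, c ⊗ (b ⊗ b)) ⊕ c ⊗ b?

Answer: b ⊗ c ⊕ c ⊗ c ⊕ c ⊗ h(b ⊗ b ⊗ c ⊗ c ⊕ b ⊗ c ⊗ c ⊗ c ⊕ b ⊗ c ⊗ c ⊗ c ⊕ c ⊗ c ⊗ c ⊗ c, b ⊗ b ⊗ b ⊗ b ⊕ h(b, c, c) ⊕ h(c, c, b), h(h(c, b, b), h(b, b, c), b ⊗ c ⊗ c)) ⊕ c ⊗ h(b ⊗ c ⊗ c ⊗ c, b ⊗ c, b ⊗ b ⊗ c) ⊗ h(c ⊕ c, b ⊗ b ⊗ c ⊗ c, c) ⊗ h(h(c, b, b), b ⊗ b ⊗ c, b ⊕ b ⊕ c) ⊗ h(h(c, c, b), b ⊗ c ⊗ c, h(c, b, c))

Derivation:
Expand products over sums:  c ⊗ h(b ⊗ b ⊗ c ⊗ c ⊕ b ⊗ c ⊗ c ⊗ c ⊕ b ⊗ c ⊗ c ⊗ c ⊕ c ⊗ c ⊗ c ⊗ c, b ⊗ b ⊗ b ⊗ b ⊕ h(b, c, c) ⊕ h(c, c, b), h(h(c, b, b), h(b, b, c), b ⊗ c ⊗ c)) ⊕ c ⊗ c ⊕ c ⊗ h(b ⊗ c ⊗ c ⊗ c, b ⊗ c, b ⊗ b ⊗ c) ⊗ h(c ⊕ c, b ⊗ b ⊗ c ⊗ c, c) ⊗ h(h(c, b, b), b ⊗ b ⊗ c, b ⊕ b ⊕ c) ⊗ h(h(c, c, b), b ⊗ c ⊗ c, h(c, b, c)) ⊕ b ⊗ c
Sort:  b ⊗ c ⊕ c ⊗ c ⊕ c ⊗ h(b ⊗ b ⊗ c ⊗ c ⊕ b ⊗ c ⊗ c ⊗ c ⊕ b ⊗ c ⊗ c ⊗ c ⊕ c ⊗ c ⊗ c ⊗ c, b ⊗ b ⊗ b ⊗ b ⊕ h(b, c, c) ⊕ h(c, c, b), h(h(c, b, b), h(b, b, c), b ⊗ c ⊗ c)) ⊕ c ⊗ h(b ⊗ c ⊗ c ⊗ c, b ⊗ c, b ⊗ b ⊗ c) ⊗ h(c ⊕ c, b ⊗ b ⊗ c ⊗ c, c) ⊗ h(h(c, b, b), b ⊗ b ⊗ c, b ⊕ b ⊕ c) ⊗ h(h(c, c, b), b ⊗ c ⊗ c, h(c, b, c))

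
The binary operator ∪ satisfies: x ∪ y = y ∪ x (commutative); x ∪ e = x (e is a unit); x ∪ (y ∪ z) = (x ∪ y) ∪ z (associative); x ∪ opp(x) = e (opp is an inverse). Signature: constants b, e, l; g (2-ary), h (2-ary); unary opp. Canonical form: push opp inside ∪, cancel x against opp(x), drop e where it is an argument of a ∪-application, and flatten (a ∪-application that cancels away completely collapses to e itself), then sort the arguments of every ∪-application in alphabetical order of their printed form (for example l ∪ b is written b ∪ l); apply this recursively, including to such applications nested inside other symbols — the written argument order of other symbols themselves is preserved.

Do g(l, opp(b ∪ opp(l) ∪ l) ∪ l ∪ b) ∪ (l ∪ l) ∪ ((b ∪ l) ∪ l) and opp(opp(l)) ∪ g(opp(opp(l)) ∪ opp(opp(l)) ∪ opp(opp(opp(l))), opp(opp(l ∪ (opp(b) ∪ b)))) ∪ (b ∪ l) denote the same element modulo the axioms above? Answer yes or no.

Left:  g(l, opp(b ∪ opp(l) ∪ l) ∪ l ∪ b) ∪ (l ∪ l) ∪ ((b ∪ l) ∪ l)
  Push opp inside:  distribute opp over ∪ and collapse double opp
  Collect terms:  g(l, l) ∪ l ∪ l ∪ l ∪ l ∪ b
  Sort:  b ∪ g(l, l) ∪ l ∪ l ∪ l ∪ l
Right:  opp(opp(l)) ∪ g(opp(opp(l)) ∪ opp(opp(l)) ∪ opp(opp(opp(l))), opp(opp(l ∪ (opp(b) ∪ b)))) ∪ (b ∪ l)
  Push opp inside:  distribute opp over ∪ and collapse double opp
  Collect:  l ∪ l ∪ g(l, l) ∪ b
  Sort arguments:  b ∪ g(l, l) ∪ l ∪ l

Answer: no — b ∪ g(l, l) ∪ l ∪ l ∪ l ∪ l vs b ∪ g(l, l) ∪ l ∪ l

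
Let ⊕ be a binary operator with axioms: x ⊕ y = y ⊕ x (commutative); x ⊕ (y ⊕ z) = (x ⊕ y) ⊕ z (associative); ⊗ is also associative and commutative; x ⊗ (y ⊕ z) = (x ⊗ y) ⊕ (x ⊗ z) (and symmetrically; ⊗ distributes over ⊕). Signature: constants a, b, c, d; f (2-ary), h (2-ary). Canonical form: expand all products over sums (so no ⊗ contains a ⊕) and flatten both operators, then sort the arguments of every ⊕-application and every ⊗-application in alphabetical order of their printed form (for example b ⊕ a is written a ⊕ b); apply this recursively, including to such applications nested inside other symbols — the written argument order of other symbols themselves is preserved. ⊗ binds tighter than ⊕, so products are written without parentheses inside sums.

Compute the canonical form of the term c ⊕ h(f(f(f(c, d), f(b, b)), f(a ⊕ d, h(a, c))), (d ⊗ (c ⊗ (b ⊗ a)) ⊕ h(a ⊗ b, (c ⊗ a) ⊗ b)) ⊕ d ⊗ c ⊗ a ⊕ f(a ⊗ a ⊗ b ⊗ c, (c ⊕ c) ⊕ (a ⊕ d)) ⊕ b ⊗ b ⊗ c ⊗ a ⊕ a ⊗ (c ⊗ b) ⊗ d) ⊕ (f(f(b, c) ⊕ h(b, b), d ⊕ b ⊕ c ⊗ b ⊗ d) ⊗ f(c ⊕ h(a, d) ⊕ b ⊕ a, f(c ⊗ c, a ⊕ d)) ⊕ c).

Merge nested applications:  c ⊕ h(f(f(f(c, d), f(b, b)), f(a ⊕ d, h(a, c))), a ⊗ b ⊗ b ⊗ c ⊕ a ⊗ b ⊗ c ⊗ d ⊕ a ⊗ b ⊗ c ⊗ d ⊕ a ⊗ c ⊗ d ⊕ f(a ⊗ a ⊗ b ⊗ c, a ⊕ c ⊕ c ⊕ d) ⊕ h(a ⊗ b, a ⊗ b ⊗ c)) ⊕ f(a ⊕ b ⊕ c ⊕ h(a, d), f(c ⊗ c, a ⊕ d)) ⊗ f(f(b, c) ⊕ h(b, b), b ⊕ b ⊗ c ⊗ d ⊕ d) ⊕ c
Sort arguments:  c ⊕ c ⊕ f(a ⊕ b ⊕ c ⊕ h(a, d), f(c ⊗ c, a ⊕ d)) ⊗ f(f(b, c) ⊕ h(b, b), b ⊕ b ⊗ c ⊗ d ⊕ d) ⊕ h(f(f(f(c, d), f(b, b)), f(a ⊕ d, h(a, c))), a ⊗ b ⊗ b ⊗ c ⊕ a ⊗ b ⊗ c ⊗ d ⊕ a ⊗ b ⊗ c ⊗ d ⊕ a ⊗ c ⊗ d ⊕ f(a ⊗ a ⊗ b ⊗ c, a ⊕ c ⊕ c ⊕ d) ⊕ h(a ⊗ b, a ⊗ b ⊗ c))

Answer: c ⊕ c ⊕ f(a ⊕ b ⊕ c ⊕ h(a, d), f(c ⊗ c, a ⊕ d)) ⊗ f(f(b, c) ⊕ h(b, b), b ⊕ b ⊗ c ⊗ d ⊕ d) ⊕ h(f(f(f(c, d), f(b, b)), f(a ⊕ d, h(a, c))), a ⊗ b ⊗ b ⊗ c ⊕ a ⊗ b ⊗ c ⊗ d ⊕ a ⊗ b ⊗ c ⊗ d ⊕ a ⊗ c ⊗ d ⊕ f(a ⊗ a ⊗ b ⊗ c, a ⊕ c ⊕ c ⊕ d) ⊕ h(a ⊗ b, a ⊗ b ⊗ c))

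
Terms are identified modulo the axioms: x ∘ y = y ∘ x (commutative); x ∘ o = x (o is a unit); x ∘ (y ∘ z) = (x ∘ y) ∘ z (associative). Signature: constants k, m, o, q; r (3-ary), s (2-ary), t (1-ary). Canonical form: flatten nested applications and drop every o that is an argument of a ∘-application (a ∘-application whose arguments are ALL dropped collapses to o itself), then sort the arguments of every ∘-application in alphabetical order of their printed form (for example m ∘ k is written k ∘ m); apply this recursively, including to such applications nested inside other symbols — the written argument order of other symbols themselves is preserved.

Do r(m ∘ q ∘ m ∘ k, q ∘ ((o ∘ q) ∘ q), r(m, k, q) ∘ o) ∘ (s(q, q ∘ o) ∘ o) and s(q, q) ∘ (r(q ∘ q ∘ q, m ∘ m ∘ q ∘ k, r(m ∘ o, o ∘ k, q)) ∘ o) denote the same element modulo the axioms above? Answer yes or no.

Left:  r(m ∘ q ∘ m ∘ k, q ∘ ((o ∘ q) ∘ q), r(m, k, q) ∘ o) ∘ (s(q, q ∘ o) ∘ o)
  Merge nested applications:  r(m ∘ q ∘ m ∘ k, q ∘ ((o ∘ q) ∘ q), r(m, k, q) ∘ o) ∘ s(q, q ∘ o) ∘ o
  Canonicalize subterm:  r(m ∘ q ∘ m ∘ k, q ∘ ((o ∘ q) ∘ q), r(m, k, q) ∘ o)  →  r(k ∘ m ∘ m ∘ q, q ∘ q ∘ q, r(m, k, q))
  Inside:  s(q, q ∘ o)  →  s(q, q)
  Unit:  drop o
  Sort arguments:  r(k ∘ m ∘ m ∘ q, q ∘ q ∘ q, r(m, k, q)) ∘ s(q, q)
Right:  s(q, q) ∘ (r(q ∘ q ∘ q, m ∘ m ∘ q ∘ k, r(m ∘ o, o ∘ k, q)) ∘ o)
  Flatten:  s(q, q) ∘ r(q ∘ q ∘ q, m ∘ m ∘ q ∘ k, r(m ∘ o, o ∘ k, q)) ∘ o
  Simplify inside:  r(q ∘ q ∘ q, m ∘ m ∘ q ∘ k, r(m ∘ o, o ∘ k, q))  →  r(q ∘ q ∘ q, k ∘ m ∘ m ∘ q, r(m, k, q))
  Unit:  drop o
  Sort arguments:  r(q ∘ q ∘ q, k ∘ m ∘ m ∘ q, r(m, k, q)) ∘ s(q, q)

Answer: no — r(k ∘ m ∘ m ∘ q, q ∘ q ∘ q, r(m, k, q)) ∘ s(q, q) vs r(q ∘ q ∘ q, k ∘ m ∘ m ∘ q, r(m, k, q)) ∘ s(q, q)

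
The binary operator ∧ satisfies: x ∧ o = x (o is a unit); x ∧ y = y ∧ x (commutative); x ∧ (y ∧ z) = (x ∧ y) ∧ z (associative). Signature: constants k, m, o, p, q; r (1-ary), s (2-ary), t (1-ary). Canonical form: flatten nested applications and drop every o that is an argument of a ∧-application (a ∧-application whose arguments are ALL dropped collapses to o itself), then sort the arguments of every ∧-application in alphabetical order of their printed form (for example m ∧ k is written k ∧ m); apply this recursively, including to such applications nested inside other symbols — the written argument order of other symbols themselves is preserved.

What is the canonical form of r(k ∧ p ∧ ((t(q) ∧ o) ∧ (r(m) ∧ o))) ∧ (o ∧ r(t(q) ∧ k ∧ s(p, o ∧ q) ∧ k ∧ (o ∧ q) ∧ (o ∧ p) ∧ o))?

Merge nested applications:  r(k ∧ p ∧ ((t(q) ∧ o) ∧ (r(m) ∧ o))) ∧ o ∧ r(t(q) ∧ k ∧ s(p, o ∧ q) ∧ k ∧ (o ∧ q) ∧ (o ∧ p) ∧ o)
Inside:  r(k ∧ p ∧ ((t(q) ∧ o) ∧ (r(m) ∧ o)))  →  r(k ∧ p ∧ r(m) ∧ t(q))
Inside:  r(t(q) ∧ k ∧ s(p, o ∧ q) ∧ k ∧ (o ∧ q) ∧ (o ∧ p) ∧ o)  →  r(k ∧ k ∧ p ∧ q ∧ s(p, q) ∧ t(q))
Unit:  drop o
Order the arguments:  r(k ∧ k ∧ p ∧ q ∧ s(p, q) ∧ t(q)) ∧ r(k ∧ p ∧ r(m) ∧ t(q))

Answer: r(k ∧ k ∧ p ∧ q ∧ s(p, q) ∧ t(q)) ∧ r(k ∧ p ∧ r(m) ∧ t(q))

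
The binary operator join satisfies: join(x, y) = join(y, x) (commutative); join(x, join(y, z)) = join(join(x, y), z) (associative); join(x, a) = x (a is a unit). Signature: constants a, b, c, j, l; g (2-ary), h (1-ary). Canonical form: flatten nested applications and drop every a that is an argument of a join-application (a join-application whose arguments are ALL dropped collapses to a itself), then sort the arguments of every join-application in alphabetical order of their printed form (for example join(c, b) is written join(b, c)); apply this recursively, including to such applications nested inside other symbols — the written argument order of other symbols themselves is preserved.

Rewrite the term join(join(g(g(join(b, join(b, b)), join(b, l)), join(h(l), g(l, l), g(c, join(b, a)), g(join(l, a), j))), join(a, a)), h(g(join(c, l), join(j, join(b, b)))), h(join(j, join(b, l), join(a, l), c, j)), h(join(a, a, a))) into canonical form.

Answer: join(g(g(join(b, b, b), join(b, l)), join(g(c, b), g(l, j), g(l, l), h(l))), h(a), h(g(join(c, l), join(b, b, j))), h(join(b, c, j, j, l, l)))

Derivation:
Flatten:  join(g(g(join(b, join(b, b)), join(b, l)), join(h(l), g(l, l), g(c, join(b, a)), g(join(l, a), j))), a, a, h(g(join(c, l), join(j, join(b, b)))), h(join(j, join(b, l), join(a, l), c, j)), h(join(a, a, a)))
Inside:  g(g(join(b, join(b, b)), join(b, l)), join(h(l), g(l, l), g(c, join(b, a)), g(join(l, a), j)))  →  g(g(join(b, b, b), join(b, l)), join(g(c, b), g(l, j), g(l, l), h(l)))
Simplify inside:  h(g(join(c, l), join(j, join(b, b))))  →  h(g(join(c, l), join(b, b, j)))
Inside:  h(join(j, join(b, l), join(a, l), c, j))  →  h(join(b, c, j, j, l, l))
Unit:  drop a (×2)
Sort:  join(g(g(join(b, b, b), join(b, l)), join(g(c, b), g(l, j), g(l, l), h(l))), h(a), h(g(join(c, l), join(b, b, j))), h(join(b, c, j, j, l, l)))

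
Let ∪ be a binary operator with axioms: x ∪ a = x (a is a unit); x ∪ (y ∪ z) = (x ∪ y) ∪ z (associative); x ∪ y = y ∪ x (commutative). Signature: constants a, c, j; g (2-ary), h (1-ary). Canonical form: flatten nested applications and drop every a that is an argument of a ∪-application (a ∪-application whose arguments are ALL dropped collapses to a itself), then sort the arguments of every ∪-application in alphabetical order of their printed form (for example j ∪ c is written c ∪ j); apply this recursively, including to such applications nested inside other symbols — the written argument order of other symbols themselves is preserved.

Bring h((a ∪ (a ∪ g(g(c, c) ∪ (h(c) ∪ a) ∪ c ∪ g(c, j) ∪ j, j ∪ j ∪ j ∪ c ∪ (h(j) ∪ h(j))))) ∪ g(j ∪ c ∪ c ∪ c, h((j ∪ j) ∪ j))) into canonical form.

Focus inside:  (a ∪ (a ∪ g(g(c, c) ∪ (h(c) ∪ a) ∪ c ∪ g(c, j) ∪ j, j ∪ j ∪ j ∪ c ∪ (h(j) ∪ h(j))))) ∪ g(j ∪ c ∪ c ∪ c, h((j ∪ j) ∪ j))
Merge nested applications:  a ∪ a ∪ g(g(c, c) ∪ (h(c) ∪ a) ∪ c ∪ g(c, j) ∪ j, j ∪ j ∪ j ∪ c ∪ (h(j) ∪ h(j))) ∪ g(j ∪ c ∪ c ∪ c, h((j ∪ j) ∪ j))
Canonicalize subterm:  g(g(c, c) ∪ (h(c) ∪ a) ∪ c ∪ g(c, j) ∪ j, j ∪ j ∪ j ∪ c ∪ (h(j) ∪ h(j)))  →  g(c ∪ g(c, c) ∪ g(c, j) ∪ h(c) ∪ j, c ∪ h(j) ∪ h(j) ∪ j ∪ j ∪ j)
Inside:  g(j ∪ c ∪ c ∪ c, h((j ∪ j) ∪ j))  →  g(c ∪ c ∪ c ∪ j, h(j ∪ j ∪ j))
Drop the unit:  drop a (×2)
Sort arguments:  g(c ∪ c ∪ c ∪ j, h(j ∪ j ∪ j)) ∪ g(c ∪ g(c, c) ∪ g(c, j) ∪ h(c) ∪ j, c ∪ h(j) ∪ h(j) ∪ j ∪ j ∪ j)
Put back:  h(g(c ∪ c ∪ c ∪ j, h(j ∪ j ∪ j)) ∪ g(c ∪ g(c, c) ∪ g(c, j) ∪ h(c) ∪ j, c ∪ h(j) ∪ h(j) ∪ j ∪ j ∪ j))

Answer: h(g(c ∪ c ∪ c ∪ j, h(j ∪ j ∪ j)) ∪ g(c ∪ g(c, c) ∪ g(c, j) ∪ h(c) ∪ j, c ∪ h(j) ∪ h(j) ∪ j ∪ j ∪ j))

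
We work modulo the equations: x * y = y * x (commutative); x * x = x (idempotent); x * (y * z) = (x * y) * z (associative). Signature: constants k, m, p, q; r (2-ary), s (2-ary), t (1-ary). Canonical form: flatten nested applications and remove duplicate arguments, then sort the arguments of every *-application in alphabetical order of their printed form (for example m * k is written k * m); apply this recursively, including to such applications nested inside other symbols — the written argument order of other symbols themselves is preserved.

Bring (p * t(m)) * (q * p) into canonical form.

Answer: p * q * t(m)

Derivation:
Flatten:  p * t(m) * q * p
Deduplicate:  drop duplicate p
Order the arguments:  p * q * t(m)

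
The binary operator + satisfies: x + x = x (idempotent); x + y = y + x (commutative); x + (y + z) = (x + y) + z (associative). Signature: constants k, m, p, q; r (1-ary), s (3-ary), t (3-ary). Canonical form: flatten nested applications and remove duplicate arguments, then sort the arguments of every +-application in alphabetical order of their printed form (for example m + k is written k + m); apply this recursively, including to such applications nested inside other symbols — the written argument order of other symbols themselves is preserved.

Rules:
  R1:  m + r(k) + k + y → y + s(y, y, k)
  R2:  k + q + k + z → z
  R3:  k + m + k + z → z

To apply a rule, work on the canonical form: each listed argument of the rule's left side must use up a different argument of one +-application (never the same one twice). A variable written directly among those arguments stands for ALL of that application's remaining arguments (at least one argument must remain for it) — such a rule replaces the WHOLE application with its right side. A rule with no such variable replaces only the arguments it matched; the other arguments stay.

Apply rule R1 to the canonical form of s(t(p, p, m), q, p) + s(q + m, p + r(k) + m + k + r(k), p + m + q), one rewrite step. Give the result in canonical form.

Canonical form:  s(m + q, k + m + p + r(k), m + p + q) + s(t(p, p, m), q, p)
R1 matches:  uses k, m, r(k);  y := p
Every leftover argument binds to the variable; the entire application is replaced.
Result:  s(m + q, p + s(p, p, k), m + p + q) + s(t(p, p, m), q, p)

Answer: s(m + q, p + s(p, p, k), m + p + q) + s(t(p, p, m), q, p)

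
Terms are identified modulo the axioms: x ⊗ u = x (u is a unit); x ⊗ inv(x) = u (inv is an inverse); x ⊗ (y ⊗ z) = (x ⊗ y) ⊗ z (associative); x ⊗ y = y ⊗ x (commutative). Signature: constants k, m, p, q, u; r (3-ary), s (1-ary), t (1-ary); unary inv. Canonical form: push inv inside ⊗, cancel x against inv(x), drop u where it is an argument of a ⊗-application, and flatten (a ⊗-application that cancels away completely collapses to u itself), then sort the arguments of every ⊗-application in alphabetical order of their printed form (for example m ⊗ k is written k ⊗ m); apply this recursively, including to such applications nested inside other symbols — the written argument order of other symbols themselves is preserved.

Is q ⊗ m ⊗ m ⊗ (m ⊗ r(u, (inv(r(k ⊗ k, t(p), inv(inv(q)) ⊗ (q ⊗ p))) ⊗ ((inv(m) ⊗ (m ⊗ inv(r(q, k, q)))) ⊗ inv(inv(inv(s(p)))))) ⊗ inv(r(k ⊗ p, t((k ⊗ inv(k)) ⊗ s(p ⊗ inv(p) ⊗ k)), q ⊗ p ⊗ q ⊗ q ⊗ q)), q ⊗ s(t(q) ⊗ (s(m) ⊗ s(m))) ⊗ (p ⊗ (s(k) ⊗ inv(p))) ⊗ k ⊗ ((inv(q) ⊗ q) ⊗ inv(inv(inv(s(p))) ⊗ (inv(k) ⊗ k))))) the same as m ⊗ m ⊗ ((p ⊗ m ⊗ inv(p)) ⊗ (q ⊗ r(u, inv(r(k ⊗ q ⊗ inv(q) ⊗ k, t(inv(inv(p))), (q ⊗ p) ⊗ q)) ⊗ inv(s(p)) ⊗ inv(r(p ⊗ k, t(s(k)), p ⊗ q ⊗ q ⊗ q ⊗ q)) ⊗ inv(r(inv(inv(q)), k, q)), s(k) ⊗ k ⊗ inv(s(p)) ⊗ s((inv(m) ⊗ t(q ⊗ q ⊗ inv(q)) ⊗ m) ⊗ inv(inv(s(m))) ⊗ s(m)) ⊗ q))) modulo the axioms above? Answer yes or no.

Answer: yes — both canonical forms are m ⊗ m ⊗ m ⊗ q ⊗ r(u, inv(r(k ⊗ k, t(p), p ⊗ q ⊗ q)) ⊗ inv(r(k ⊗ p, t(s(k)), p ⊗ q ⊗ q ⊗ q ⊗ q)) ⊗ inv(r(q, k, q)) ⊗ inv(s(p)), inv(s(p)) ⊗ k ⊗ q ⊗ s(k) ⊗ s(s(m) ⊗ s(m) ⊗ t(q)))

Derivation:
Left:  q ⊗ m ⊗ m ⊗ (m ⊗ r(u, (inv(r(k ⊗ k, t(p), inv(inv(q)) ⊗ (q ⊗ p))) ⊗ ((inv(m) ⊗ (m ⊗ inv(r(q, k, q)))) ⊗ inv(inv(inv(s(p)))))) ⊗ inv(r(k ⊗ p, t((k ⊗ inv(k)) ⊗ s(p ⊗ inv(p) ⊗ k)), q ⊗ p ⊗ q ⊗ q ⊗ q)), q ⊗ s(t(q) ⊗ (s(m) ⊗ s(m))) ⊗ (p ⊗ (s(k) ⊗ inv(p))) ⊗ k ⊗ ((inv(q) ⊗ q) ⊗ inv(inv(inv(s(p))) ⊗ (inv(k) ⊗ k)))))
  Push inv inside:  distribute inv over ⊗ and collapse double inv
  Collect terms:  q ⊗ m ⊗ m ⊗ m ⊗ r(u, inv(r(k ⊗ k, t(p), p ⊗ q ⊗ q)) ⊗ inv(r(k ⊗ p, t(s(k)), p ⊗ q ⊗ q ⊗ q ⊗ q)) ⊗ inv(r(q, k, q)) ⊗ inv(s(p)), inv(s(p)) ⊗ k ⊗ q ⊗ s(k) ⊗ s(s(m) ⊗ s(m) ⊗ t(q)))
  Sort:  m ⊗ m ⊗ m ⊗ q ⊗ r(u, inv(r(k ⊗ k, t(p), p ⊗ q ⊗ q)) ⊗ inv(r(k ⊗ p, t(s(k)), p ⊗ q ⊗ q ⊗ q ⊗ q)) ⊗ inv(r(q, k, q)) ⊗ inv(s(p)), inv(s(p)) ⊗ k ⊗ q ⊗ s(k) ⊗ s(s(m) ⊗ s(m) ⊗ t(q)))
Right:  m ⊗ m ⊗ ((p ⊗ m ⊗ inv(p)) ⊗ (q ⊗ r(u, inv(r(k ⊗ q ⊗ inv(q) ⊗ k, t(inv(inv(p))), (q ⊗ p) ⊗ q)) ⊗ inv(s(p)) ⊗ inv(r(p ⊗ k, t(s(k)), p ⊗ q ⊗ q ⊗ q ⊗ q)) ⊗ inv(r(inv(inv(q)), k, q)), s(k) ⊗ k ⊗ inv(s(p)) ⊗ s((inv(m) ⊗ t(q ⊗ q ⊗ inv(q)) ⊗ m) ⊗ inv(inv(s(m))) ⊗ s(m)) ⊗ q)))
  Push inv inside:  distribute inv over ⊗ and collapse double inv
  Cancel inverse pairs:  p cancels
  Collect:  m ⊗ m ⊗ m ⊗ q ⊗ r(u, inv(r(k ⊗ k, t(p), p ⊗ q ⊗ q)) ⊗ inv(r(k ⊗ p, t(s(k)), p ⊗ q ⊗ q ⊗ q ⊗ q)) ⊗ inv(r(q, k, q)) ⊗ inv(s(p)), inv(s(p)) ⊗ k ⊗ q ⊗ s(k) ⊗ s(s(m) ⊗ s(m) ⊗ t(q)))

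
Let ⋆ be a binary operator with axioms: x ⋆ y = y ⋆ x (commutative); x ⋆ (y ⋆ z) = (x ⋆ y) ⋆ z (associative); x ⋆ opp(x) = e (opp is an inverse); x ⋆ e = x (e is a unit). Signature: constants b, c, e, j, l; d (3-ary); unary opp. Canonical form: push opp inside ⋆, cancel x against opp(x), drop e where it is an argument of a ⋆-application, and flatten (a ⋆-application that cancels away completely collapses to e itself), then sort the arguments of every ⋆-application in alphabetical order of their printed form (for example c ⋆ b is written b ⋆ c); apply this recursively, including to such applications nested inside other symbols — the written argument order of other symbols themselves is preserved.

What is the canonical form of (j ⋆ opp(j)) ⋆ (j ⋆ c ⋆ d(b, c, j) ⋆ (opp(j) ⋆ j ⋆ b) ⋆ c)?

Combine occurrences:  j ⋆ c ⋆ c ⋆ d(b, c, j) ⋆ b
Order the arguments:  b ⋆ c ⋆ c ⋆ d(b, c, j) ⋆ j

Answer: b ⋆ c ⋆ c ⋆ d(b, c, j) ⋆ j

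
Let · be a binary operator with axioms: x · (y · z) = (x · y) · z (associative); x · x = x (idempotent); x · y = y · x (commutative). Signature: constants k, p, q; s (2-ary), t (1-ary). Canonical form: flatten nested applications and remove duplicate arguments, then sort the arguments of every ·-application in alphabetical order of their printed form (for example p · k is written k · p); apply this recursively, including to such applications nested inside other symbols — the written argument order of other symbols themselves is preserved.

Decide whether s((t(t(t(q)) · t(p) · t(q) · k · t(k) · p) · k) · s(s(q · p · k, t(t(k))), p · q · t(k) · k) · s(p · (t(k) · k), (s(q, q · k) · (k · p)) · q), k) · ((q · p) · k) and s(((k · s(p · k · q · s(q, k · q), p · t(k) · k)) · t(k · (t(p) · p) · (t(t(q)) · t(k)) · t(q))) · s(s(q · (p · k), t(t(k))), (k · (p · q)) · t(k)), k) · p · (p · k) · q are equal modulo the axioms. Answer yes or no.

Left:  s((t(t(t(q)) · t(p) · t(q) · k · t(k) · p) · k) · s(s(q · p · k, t(t(k))), p · q · t(k) · k) · s(p · (t(k) · k), (s(q, q · k) · (k · p)) · q), k) · ((q · p) · k)
  Un-nest:  s((t(t(t(q)) · t(p) · t(q) · k · t(k) · p) · k) · s(s(q · p · k, t(t(k))), p · q · t(k) · k) · s(p · (t(k) · k), (s(q, q · k) · (k · p)) · q), k) · q · p · k
  Inside:  s((t(t(t(q)) · t(p) · t(q) · k · t(k) · p) · k) · s(s(q · p · k, t(t(k))), p · q · t(k) · k) · s(p · (t(k) · k), (s(q, q · k) · (k · p)) · q), k)  →  s(k · s(k · p · t(k), k · p · q · s(q, k · q)) · s(s(k · p · q, t(t(k))), k · p · q · t(k)) · t(k · p · t(k) · t(p) · t(q) · t(t(q))), k)
  Sort arguments:  k · p · q · s(k · s(k · p · t(k), k · p · q · s(q, k · q)) · s(s(k · p · q, t(t(k))), k · p · q · t(k)) · t(k · p · t(k) · t(p) · t(q) · t(t(q))), k)
Right:  s(((k · s(p · k · q · s(q, k · q), p · t(k) · k)) · t(k · (t(p) · p) · (t(t(q)) · t(k)) · t(q))) · s(s(q · (p · k), t(t(k))), (k · (p · q)) · t(k)), k) · p · (p · k) · q
  Merge nested applications:  s(((k · s(p · k · q · s(q, k · q), p · t(k) · k)) · t(k · (t(p) · p) · (t(t(q)) · t(k)) · t(q))) · s(s(q · (p · k), t(t(k))), (k · (p · q)) · t(k)), k) · p · p · k · q
  Inside:  s(((k · s(p · k · q · s(q, k · q), p · t(k) · k)) · t(k · (t(p) · p) · (t(t(q)) · t(k)) · t(q))) · s(s(q · (p · k), t(t(k))), (k · (p · q)) · t(k)), k)  →  s(k · s(k · p · q · s(q, k · q), k · p · t(k)) · s(s(k · p · q, t(t(k))), k · p · q · t(k)) · t(k · p · t(k) · t(p) · t(q) · t(t(q))), k)
  Deduplicate:  drop duplicate p
  Sort arguments:  k · p · q · s(k · s(k · p · q · s(q, k · q), k · p · t(k)) · s(s(k · p · q, t(t(k))), k · p · q · t(k)) · t(k · p · t(k) · t(p) · t(q) · t(t(q))), k)

Answer: no — k · p · q · s(k · s(k · p · t(k), k · p · q · s(q, k · q)) · s(s(k · p · q, t(t(k))), k · p · q · t(k)) · t(k · p · t(k) · t(p) · t(q) · t(t(q))), k) vs k · p · q · s(k · s(k · p · q · s(q, k · q), k · p · t(k)) · s(s(k · p · q, t(t(k))), k · p · q · t(k)) · t(k · p · t(k) · t(p) · t(q) · t(t(q))), k)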